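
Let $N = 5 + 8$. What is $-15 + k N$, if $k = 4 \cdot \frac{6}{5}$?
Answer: $\frac{237}{5} \approx 47.4$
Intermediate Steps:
$k = \frac{24}{5}$ ($k = 4 \cdot 6 \cdot \frac{1}{5} = 4 \cdot \frac{6}{5} = \frac{24}{5} \approx 4.8$)
$N = 13$
$-15 + k N = -15 + \frac{24}{5} \cdot 13 = -15 + \frac{312}{5} = \frac{237}{5}$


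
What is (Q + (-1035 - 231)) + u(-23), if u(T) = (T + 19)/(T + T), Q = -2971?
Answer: -97449/23 ≈ -4236.9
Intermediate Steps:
u(T) = (19 + T)/(2*T) (u(T) = (19 + T)/((2*T)) = (19 + T)*(1/(2*T)) = (19 + T)/(2*T))
(Q + (-1035 - 231)) + u(-23) = (-2971 + (-1035 - 231)) + (1/2)*(19 - 23)/(-23) = (-2971 - 1266) + (1/2)*(-1/23)*(-4) = -4237 + 2/23 = -97449/23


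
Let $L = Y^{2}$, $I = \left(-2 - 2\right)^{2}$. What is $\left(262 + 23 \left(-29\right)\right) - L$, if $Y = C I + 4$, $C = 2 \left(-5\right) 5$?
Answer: $-634021$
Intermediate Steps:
$C = -50$ ($C = \left(-10\right) 5 = -50$)
$I = 16$ ($I = \left(-4\right)^{2} = 16$)
$Y = -796$ ($Y = \left(-50\right) 16 + 4 = -800 + 4 = -796$)
$L = 633616$ ($L = \left(-796\right)^{2} = 633616$)
$\left(262 + 23 \left(-29\right)\right) - L = \left(262 + 23 \left(-29\right)\right) - 633616 = \left(262 - 667\right) - 633616 = -405 - 633616 = -634021$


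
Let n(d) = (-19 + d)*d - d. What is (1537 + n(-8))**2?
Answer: 3101121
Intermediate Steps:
n(d) = -d + d*(-19 + d) (n(d) = d*(-19 + d) - d = -d + d*(-19 + d))
(1537 + n(-8))**2 = (1537 - 8*(-20 - 8))**2 = (1537 - 8*(-28))**2 = (1537 + 224)**2 = 1761**2 = 3101121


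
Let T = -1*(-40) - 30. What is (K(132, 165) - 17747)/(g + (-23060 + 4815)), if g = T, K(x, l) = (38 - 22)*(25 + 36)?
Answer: 16771/18235 ≈ 0.91971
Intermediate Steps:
K(x, l) = 976 (K(x, l) = 16*61 = 976)
T = 10 (T = 40 - 30 = 10)
g = 10
(K(132, 165) - 17747)/(g + (-23060 + 4815)) = (976 - 17747)/(10 + (-23060 + 4815)) = -16771/(10 - 18245) = -16771/(-18235) = -16771*(-1/18235) = 16771/18235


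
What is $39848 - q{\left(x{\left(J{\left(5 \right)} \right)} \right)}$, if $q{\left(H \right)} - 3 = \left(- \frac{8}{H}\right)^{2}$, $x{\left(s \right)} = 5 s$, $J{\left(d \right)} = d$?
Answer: $\frac{24903061}{625} \approx 39845.0$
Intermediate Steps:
$q{\left(H \right)} = 3 + \frac{64}{H^{2}}$ ($q{\left(H \right)} = 3 + \left(- \frac{8}{H}\right)^{2} = 3 + \frac{64}{H^{2}}$)
$39848 - q{\left(x{\left(J{\left(5 \right)} \right)} \right)} = 39848 - \left(3 + \frac{64}{625}\right) = 39848 - \frac{1939}{625} = \frac{24903061}{625}$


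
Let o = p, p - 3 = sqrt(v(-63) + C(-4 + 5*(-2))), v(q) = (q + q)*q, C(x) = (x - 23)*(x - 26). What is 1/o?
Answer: -3/9409 + sqrt(9418)/9409 ≈ 0.0099954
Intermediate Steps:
C(x) = (-26 + x)*(-23 + x) (C(x) = (-23 + x)*(-26 + x) = (-26 + x)*(-23 + x))
v(q) = 2*q**2 (v(q) = (2*q)*q = 2*q**2)
p = 3 + sqrt(9418) (p = 3 + sqrt(2*(-63)**2 + (598 + (-4 + 5*(-2))**2 - 49*(-4 + 5*(-2)))) = 3 + sqrt(2*3969 + (598 + (-4 - 10)**2 - 49*(-4 - 10))) = 3 + sqrt(7938 + (598 + (-14)**2 - 49*(-14))) = 3 + sqrt(7938 + (598 + 196 + 686)) = 3 + sqrt(7938 + 1480) = 3 + sqrt(9418) ≈ 100.05)
o = 3 + sqrt(9418) ≈ 100.05
1/o = 1/(3 + sqrt(9418))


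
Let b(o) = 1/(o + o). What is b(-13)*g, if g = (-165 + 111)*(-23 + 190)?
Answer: 4509/13 ≈ 346.85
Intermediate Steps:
g = -9018 (g = -54*167 = -9018)
b(o) = 1/(2*o)
b(-13)*g = ((½)/(-13))*(-9018) = ((½)*(-1/13))*(-9018) = -1/26*(-9018) = 4509/13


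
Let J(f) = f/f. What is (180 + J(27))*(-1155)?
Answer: -209055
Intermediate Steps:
J(f) = 1
(180 + J(27))*(-1155) = (180 + 1)*(-1155) = 181*(-1155) = -209055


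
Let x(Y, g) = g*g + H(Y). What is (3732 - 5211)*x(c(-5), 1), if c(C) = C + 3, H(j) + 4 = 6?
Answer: -4437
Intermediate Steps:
H(j) = 2 (H(j) = -4 + 6 = 2)
c(C) = 3 + C
x(Y, g) = 2 + g² (x(Y, g) = g*g + 2 = g² + 2 = 2 + g²)
(3732 - 5211)*x(c(-5), 1) = (3732 - 5211)*(2 + 1²) = -1479*(2 + 1) = -1479*3 = -4437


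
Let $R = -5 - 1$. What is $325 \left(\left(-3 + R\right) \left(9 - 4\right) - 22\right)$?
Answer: $-21775$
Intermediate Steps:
$R = -6$
$325 \left(\left(-3 + R\right) \left(9 - 4\right) - 22\right) = 325 \left(\left(-3 - 6\right) \left(9 - 4\right) - 22\right) = 325 \left(\left(-9\right) 5 - 22\right) = 325 \left(-45 - 22\right) = 325 \left(-67\right) = -21775$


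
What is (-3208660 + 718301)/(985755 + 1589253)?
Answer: -2490359/2575008 ≈ -0.96713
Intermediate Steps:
(-3208660 + 718301)/(985755 + 1589253) = -2490359/2575008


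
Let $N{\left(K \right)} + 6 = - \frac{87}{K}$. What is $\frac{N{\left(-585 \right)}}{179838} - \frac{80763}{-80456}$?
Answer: $\frac{1416069098267}{1410731997480} \approx 1.0038$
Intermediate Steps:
$N{\left(K \right)} = -6 - \frac{87}{K}$
$\frac{N{\left(-585 \right)}}{179838} - \frac{80763}{-80456} = \frac{-6 - \frac{87}{-585}}{179838} - \frac{80763}{-80456} = \left(-6 - - \frac{29}{195}\right) \frac{1}{179838} - - \frac{80763}{80456} = \left(-6 + \frac{29}{195}\right) \frac{1}{179838} + \frac{80763}{80456} = \left(- \frac{1141}{195}\right) \frac{1}{179838} + \frac{80763}{80456} = - \frac{1141}{35068410} + \frac{80763}{80456} = \frac{1416069098267}{1410731997480}$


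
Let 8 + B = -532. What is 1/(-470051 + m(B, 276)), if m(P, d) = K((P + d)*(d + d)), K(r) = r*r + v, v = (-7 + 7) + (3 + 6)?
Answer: 1/21236179942 ≈ 4.7089e-11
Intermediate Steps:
B = -540 (B = -8 - 532 = -540)
v = 9 (v = 0 + 9 = 9)
K(r) = 9 + r² (K(r) = r*r + 9 = r² + 9 = 9 + r²)
m(P, d) = 9 + 4*d²*(P + d)² (m(P, d) = 9 + ((P + d)*(d + d))² = 9 + ((P + d)*(2*d))² = 9 + (2*d*(P + d))² = 9 + 4*d²*(P + d)²)
1/(-470051 + m(B, 276)) = 1/(-470051 + (9 + 4*276²*(-540 + 276)²)) = 1/(-470051 + (9 + 4*76176*(-264)²)) = 1/(-470051 + (9 + 4*76176*69696)) = 1/(-470051 + (9 + 21236649984)) = 1/(-470051 + 21236649993) = 1/21236179942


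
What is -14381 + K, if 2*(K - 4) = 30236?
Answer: 741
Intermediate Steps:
K = 15122 (K = 4 + (1/2)*30236 = 4 + 15118 = 15122)
-14381 + K = -14381 + 15122 = 741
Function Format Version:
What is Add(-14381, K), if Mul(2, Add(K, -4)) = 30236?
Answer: 741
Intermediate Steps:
K = 15122 (K = Add(4, Mul(Rational(1, 2), 30236)) = Add(4, 15118) = 15122)
Add(-14381, K) = Add(-14381, 15122) = 741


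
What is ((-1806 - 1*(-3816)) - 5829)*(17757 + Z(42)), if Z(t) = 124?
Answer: -68287539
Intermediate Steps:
((-1806 - 1*(-3816)) - 5829)*(17757 + Z(42)) = ((-1806 - 1*(-3816)) - 5829)*(17757 + 124) = ((-1806 + 3816) - 5829)*17881 = (2010 - 5829)*17881 = -3819*17881 = -68287539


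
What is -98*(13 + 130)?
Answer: -14014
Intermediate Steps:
-98*(13 + 130) = -98*143 = -14014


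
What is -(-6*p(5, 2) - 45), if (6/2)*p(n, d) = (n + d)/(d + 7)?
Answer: 419/9 ≈ 46.556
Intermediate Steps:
p(n, d) = (d + n)/(3*(7 + d)) (p(n, d) = ((n + d)/(d + 7))/3 = ((d + n)/(7 + d))/3 = (d + n)/(3*(7 + d)))
-(-6*p(5, 2) - 45) = -(-2*(2 + 5)/(7 + 2) - 45) = -(-2*7/9 - 45) = -(-6*7/27 - 45) = -(-14/9 - 45) = -1*(-419/9) = 419/9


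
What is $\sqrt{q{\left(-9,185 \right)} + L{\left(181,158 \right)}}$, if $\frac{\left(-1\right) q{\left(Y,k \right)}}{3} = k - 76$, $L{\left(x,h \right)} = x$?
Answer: $i \sqrt{146} \approx 12.083 i$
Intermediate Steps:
$q{\left(Y,k \right)} = 228 - 3 k$ ($q{\left(Y,k \right)} = - 3 \left(k - 76\right) = - 3 \left(-76 + k\right) = 228 - 3 k$)
$\sqrt{q{\left(-9,185 \right)} + L{\left(181,158 \right)}} = \sqrt{\left(228 - 555\right) + 181} = \sqrt{-327 + 181} = \sqrt{-146} = i \sqrt{146}$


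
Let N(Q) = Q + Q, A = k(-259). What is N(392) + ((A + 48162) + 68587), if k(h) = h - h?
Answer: 117533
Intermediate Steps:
k(h) = 0
A = 0
N(Q) = 2*Q
N(392) + ((A + 48162) + 68587) = 2*392 + ((0 + 48162) + 68587) = 784 + (48162 + 68587) = 784 + 116749 = 117533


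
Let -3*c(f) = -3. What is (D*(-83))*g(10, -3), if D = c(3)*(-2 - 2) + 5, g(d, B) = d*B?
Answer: 2490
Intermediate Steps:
c(f) = 1 (c(f) = -⅓*(-3) = 1)
g(d, B) = B*d
D = 1 (D = 1*(-2 - 2) + 5 = 1*(-4) + 5 = -4 + 5 = 1)
(D*(-83))*g(10, -3) = (1*(-83))*(-3*10) = -83*(-30) = 2490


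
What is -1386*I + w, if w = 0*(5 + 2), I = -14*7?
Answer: 135828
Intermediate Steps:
I = -98
w = 0 (w = 0*7 = 0)
-1386*I + w = -1386*(-98) + 0 = 135828 + 0 = 135828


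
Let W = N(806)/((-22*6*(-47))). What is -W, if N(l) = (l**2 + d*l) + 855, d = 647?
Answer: -106543/564 ≈ -188.91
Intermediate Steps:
N(l) = 855 + l**2 + 647*l (N(l) = (l**2 + 647*l) + 855 = 855 + l**2 + 647*l)
W = 106543/564 (W = (855 + 806**2 + 647*806)/((-22*6*(-47))) = (855 + 649636 + 521482)/((-132*(-47))) = 1171973/6204 = 1171973*(1/6204) = 106543/564 ≈ 188.91)
-W = -1*106543/564 = -106543/564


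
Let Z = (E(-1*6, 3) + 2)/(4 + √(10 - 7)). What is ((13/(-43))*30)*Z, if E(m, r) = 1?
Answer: -360/43 + 90*√3/43 ≈ -4.7469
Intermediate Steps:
Z = 3/(4 + √3) (Z = (1 + 2)/(4 + √(10 - 7)) = 3/(4 + √3) ≈ 0.52337)
((13/(-43))*30)*Z = ((13/(-43))*30)*(12/13 - 3*√3/13) = ((13*(-1/43))*30)*(12/13 - 3*√3/13) = (-13/43*30)*(12/13 - 3*√3/13) = -390*(12/13 - 3*√3/13)/43 = -360/43 + 90*√3/43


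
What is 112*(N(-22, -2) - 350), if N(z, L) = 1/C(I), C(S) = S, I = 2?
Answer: -39144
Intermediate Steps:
N(z, L) = ½ (N(z, L) = 1/2 = ½)
112*(N(-22, -2) - 350) = 112*(½ - 350) = 112*(-699/2) = -39144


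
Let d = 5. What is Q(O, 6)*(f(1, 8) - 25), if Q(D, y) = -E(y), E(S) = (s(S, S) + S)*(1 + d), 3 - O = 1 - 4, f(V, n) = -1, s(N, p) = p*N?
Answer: 6552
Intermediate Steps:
s(N, p) = N*p
O = 6 (O = 3 - (1 - 4) = 3 - 1*(-3) = 3 + 3 = 6)
E(S) = 6*S + 6*S² (E(S) = (S*S + S)*(1 + 5) = (S² + S)*6 = (S + S²)*6 = 6*S + 6*S²)
Q(D, y) = -6*y*(1 + y)
Q(O, 6)*(f(1, 8) - 25) = (6*6*(-1 - 1*6))*(-1 - 25) = (6*6*(-1 - 6))*(-26) = (6*6*(-7))*(-26) = -252*(-26) = 6552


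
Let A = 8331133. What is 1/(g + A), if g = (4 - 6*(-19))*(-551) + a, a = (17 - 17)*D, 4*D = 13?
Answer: 1/8266115 ≈ 1.2098e-7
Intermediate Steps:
D = 13/4 (D = (1/4)*13 = 13/4 ≈ 3.2500)
a = 0 (a = (17 - 17)*(13/4) = 0*(13/4) = 0)
g = -65018 (g = (4 - 6*(-19))*(-551) + 0 = (4 + 114)*(-551) + 0 = 118*(-551) + 0 = -65018 + 0 = -65018)
1/(g + A) = 1/(-65018 + 8331133) = 1/8266115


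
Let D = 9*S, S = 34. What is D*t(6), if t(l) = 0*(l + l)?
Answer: 0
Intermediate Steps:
t(l) = 0 (t(l) = 0*(2*l) = 0)
D = 306 (D = 9*34 = 306)
D*t(6) = 306*0 = 0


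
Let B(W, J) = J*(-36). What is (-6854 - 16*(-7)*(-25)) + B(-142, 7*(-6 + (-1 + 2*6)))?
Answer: -10914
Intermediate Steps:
B(W, J) = -36*J
(-6854 - 16*(-7)*(-25)) + B(-142, 7*(-6 + (-1 + 2*6))) = (-6854 - 16*(-7)*(-25)) - 252*(-6 + (-1 + 2*6)) = (-6854 + 112*(-25)) - 252*(-6 + (-1 + 12)) = (-6854 - 2800) - 252*(-6 + 11) = -9654 - 252*5 = -9654 - 36*35 = -9654 - 1260 = -10914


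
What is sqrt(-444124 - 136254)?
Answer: I*sqrt(580378) ≈ 761.83*I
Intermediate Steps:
sqrt(-444124 - 136254) = sqrt(-580378) = I*sqrt(580378)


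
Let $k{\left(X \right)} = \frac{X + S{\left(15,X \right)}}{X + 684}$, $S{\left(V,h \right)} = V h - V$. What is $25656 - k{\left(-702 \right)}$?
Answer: $\frac{150187}{6} \approx 25031.0$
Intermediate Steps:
$S{\left(V,h \right)} = - V + V h$
$k{\left(X \right)} = \frac{-15 + 16 X}{684 + X}$ ($k{\left(X \right)} = \frac{X + 15 \left(-1 + X\right)}{X + 684} = \frac{X + \left(-15 + 15 X\right)}{684 + X} = \frac{-15 + 16 X}{684 + X}$)
$25656 - k{\left(-702 \right)} = 25656 - \frac{-15 + 16 \left(-702\right)}{684 - 702} = 25656 - \frac{-15 - 11232}{-18} = 25656 - \left(- \frac{1}{18}\right) \left(-11247\right) = 25656 - \frac{3749}{6} = \frac{150187}{6}$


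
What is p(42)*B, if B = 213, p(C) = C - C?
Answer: 0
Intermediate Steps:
p(C) = 0
p(42)*B = 0*213 = 0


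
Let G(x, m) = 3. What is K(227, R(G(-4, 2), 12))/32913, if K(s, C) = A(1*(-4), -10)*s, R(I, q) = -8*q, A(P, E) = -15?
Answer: -1135/10971 ≈ -0.10345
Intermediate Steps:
K(s, C) = -15*s
K(227, R(G(-4, 2), 12))/32913 = -15*227/32913 = -3405*1/32913 = -1135/10971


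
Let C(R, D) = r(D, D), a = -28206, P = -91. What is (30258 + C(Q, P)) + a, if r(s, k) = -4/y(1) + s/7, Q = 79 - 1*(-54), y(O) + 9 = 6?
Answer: 6121/3 ≈ 2040.3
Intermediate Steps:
y(O) = -3 (y(O) = -9 + 6 = -3)
Q = 133 (Q = 79 + 54 = 133)
r(s, k) = 4/3 + s/7 (r(s, k) = -4/(-3) + s/7 = -4*(-⅓) + s*(⅐) = 4/3 + s/7)
C(R, D) = 4/3 + D/7
(30258 + C(Q, P)) + a = (30258 + (4/3 + (⅐)*(-91))) - 28206 = (30258 + (4/3 - 13)) - 28206 = (30258 - 35/3) - 28206 = 90739/3 - 28206 = 6121/3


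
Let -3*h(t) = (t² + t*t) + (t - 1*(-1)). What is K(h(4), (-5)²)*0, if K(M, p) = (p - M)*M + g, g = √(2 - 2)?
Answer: 0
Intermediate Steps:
g = 0 (g = √0 = 0)
h(t) = -⅓ - 2*t²/3 - t/3 (h(t) = -((t² + t*t) + (t - 1*(-1)))/3 = -((t² + t²) + (t + 1))/3 = -(2*t² + (1 + t))/3 = -(1 + t + 2*t²)/3 = -⅓ - 2*t²/3 - t/3)
K(M, p) = M*(p - M) (K(M, p) = (p - M)*M + 0 = M*(p - M) + 0 = M*(p - M))
K(h(4), (-5)²)*0 = ((-⅓ - ⅔*4² - ⅓*4)*((-5)² - (-⅓ - ⅔*4² - ⅓*4)))*0 = ((-⅓ - ⅔*16 - 4/3)*(25 - (-⅓ - ⅔*16 - 4/3)))*0 = ((-⅓ - 32/3 - 4/3)*(25 - (-⅓ - 32/3 - 4/3)))*0 = -37*(25 - 1*(-37/3))/3*0 = -37*(25 + 37/3)/3*0 = -37/3*112/3*0 = -4144/9*0 = 0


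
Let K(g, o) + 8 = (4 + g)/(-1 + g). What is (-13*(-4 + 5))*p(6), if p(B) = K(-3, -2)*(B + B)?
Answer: 1287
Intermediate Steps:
K(g, o) = -8 + (4 + g)/(-1 + g)
p(B) = -33*B/2 (p(B) = ((12 - 7*(-3))/(-1 - 3))*(B + B) = ((12 + 21)/(-4))*(2*B) = (-¼*33)*(2*B) = -33*B/2)
(-13*(-4 + 5))*p(6) = (-13*(-4 + 5))*(-33/2*6) = -13*(-99) = 1287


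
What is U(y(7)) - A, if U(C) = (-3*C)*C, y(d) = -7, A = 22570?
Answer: -22717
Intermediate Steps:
U(C) = -3*C²
U(y(7)) - A = -3*(-7)² - 1*22570 = -3*49 - 22570 = -147 - 22570 = -22717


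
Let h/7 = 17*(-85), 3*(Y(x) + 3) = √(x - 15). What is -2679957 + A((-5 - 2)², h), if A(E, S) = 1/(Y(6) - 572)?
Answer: -886063463657/330626 - I/330626 ≈ -2.68e+6 - 3.0246e-6*I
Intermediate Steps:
Y(x) = -3 + √(-15 + x)/3 (Y(x) = -3 + √(x - 15)/3 = -3 + √(-15 + x)/3)
h = -10115 (h = 7*(17*(-85)) = 7*(-1445) = -10115)
A(E, S) = (-575 - I)/330626 (A(E, S) = 1/((-3 + √(-15 + 6)/3) - 572) = 1/((-3 + √(-9)/3) - 572) = 1/((-3 + (3*I)/3) - 572) = 1/((-3 + I) - 572) = 1/(-575 + I) = (-575 - I)/330626)
-2679957 + A((-5 - 2)², h) = -2679957 + (-575/330626 - I/330626) = -886063463657/330626 - I/330626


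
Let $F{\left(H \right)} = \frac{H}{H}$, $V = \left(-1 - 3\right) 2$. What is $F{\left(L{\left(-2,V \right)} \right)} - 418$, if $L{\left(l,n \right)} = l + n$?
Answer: $-417$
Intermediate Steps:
$V = -8$ ($V = \left(-4\right) 2 = -8$)
$F{\left(H \right)} = 1$
$F{\left(L{\left(-2,V \right)} \right)} - 418 = 1 - 418 = -417$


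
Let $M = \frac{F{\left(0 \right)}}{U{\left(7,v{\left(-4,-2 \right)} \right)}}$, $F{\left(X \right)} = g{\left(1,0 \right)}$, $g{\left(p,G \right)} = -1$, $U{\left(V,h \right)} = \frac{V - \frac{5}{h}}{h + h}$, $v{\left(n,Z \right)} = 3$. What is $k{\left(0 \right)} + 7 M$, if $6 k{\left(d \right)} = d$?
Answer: $- \frac{63}{8} \approx -7.875$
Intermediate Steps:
$U{\left(V,h \right)} = \frac{V - \frac{5}{h}}{2 h}$
$k{\left(d \right)} = \frac{d}{6}$
$F{\left(X \right)} = -1$
$M = - \frac{9}{8}$ ($M = - \frac{1}{\frac{1}{2} \cdot \frac{1}{9} \left(-5 + 7 \cdot 3\right)} = - \frac{1}{\frac{1}{2} \cdot \frac{1}{9} \left(-5 + 21\right)} = - \frac{1}{\frac{1}{2} \cdot \frac{1}{9} \cdot 16} = - \frac{1}{\frac{8}{9}} = \left(-1\right) \frac{9}{8} = - \frac{9}{8} \approx -1.125$)
$k{\left(0 \right)} + 7 M = \frac{1}{6} \cdot 0 + 7 \left(- \frac{9}{8}\right) = 0 - \frac{63}{8} = - \frac{63}{8}$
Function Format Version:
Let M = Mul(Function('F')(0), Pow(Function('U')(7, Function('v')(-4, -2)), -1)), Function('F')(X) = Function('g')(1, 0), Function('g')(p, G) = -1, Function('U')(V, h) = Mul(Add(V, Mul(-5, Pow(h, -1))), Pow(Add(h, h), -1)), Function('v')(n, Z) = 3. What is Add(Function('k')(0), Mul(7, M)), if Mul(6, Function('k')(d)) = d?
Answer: Rational(-63, 8) ≈ -7.8750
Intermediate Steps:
Function('U')(V, h) = Mul(Rational(1, 2), Pow(h, -1), Add(V, Mul(-5, Pow(h, -1)))) (Function('U')(V, h) = Mul(Add(V, Mul(-5, Pow(h, -1))), Pow(Mul(2, h), -1)) = Mul(Add(V, Mul(-5, Pow(h, -1))), Mul(Rational(1, 2), Pow(h, -1))) = Mul(Rational(1, 2), Pow(h, -1), Add(V, Mul(-5, Pow(h, -1)))))
Function('k')(d) = Mul(Rational(1, 6), d)
Function('F')(X) = -1
M = Rational(-9, 8) (M = Mul(-1, Pow(Mul(Rational(1, 2), Pow(3, -2), Add(-5, Mul(7, 3))), -1)) = Mul(-1, Pow(Mul(Rational(1, 2), Rational(1, 9), Add(-5, 21)), -1)) = Mul(-1, Pow(Mul(Rational(1, 2), Rational(1, 9), 16), -1)) = Mul(-1, Pow(Rational(8, 9), -1)) = Mul(-1, Rational(9, 8)) = Rational(-9, 8) ≈ -1.1250)
Add(Function('k')(0), Mul(7, M)) = Add(Mul(Rational(1, 6), 0), Mul(7, Rational(-9, 8))) = Add(0, Rational(-63, 8)) = Rational(-63, 8)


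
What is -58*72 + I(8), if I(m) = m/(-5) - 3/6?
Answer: -41781/10 ≈ -4178.1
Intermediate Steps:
I(m) = -½ - m/5 (I(m) = m*(-⅕) - 3*⅙ = -m/5 - ½ = -½ - m/5)
-58*72 + I(8) = -58*72 + (-½ - ⅕*8) = -4176 + (-½ - 8/5) = -4176 - 21/10 = -41781/10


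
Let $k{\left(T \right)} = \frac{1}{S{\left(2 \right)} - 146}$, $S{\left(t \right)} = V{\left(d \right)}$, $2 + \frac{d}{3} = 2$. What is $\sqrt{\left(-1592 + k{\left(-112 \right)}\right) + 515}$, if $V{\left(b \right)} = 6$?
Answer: $\frac{i \sqrt{5277335}}{70} \approx 32.818 i$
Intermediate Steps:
$d = 0$ ($d = -6 + 3 \cdot 2 = -6 + 6 = 0$)
$S{\left(t \right)} = 6$
$k{\left(T \right)} = - \frac{1}{140}$ ($k{\left(T \right)} = \frac{1}{6 - 146} = \frac{1}{-140} = - \frac{1}{140}$)
$\sqrt{\left(-1592 + k{\left(-112 \right)}\right) + 515} = \sqrt{\left(-1592 - \frac{1}{140}\right) + 515} = \sqrt{- \frac{222881}{140} + 515} = \sqrt{- \frac{150781}{140}} = \frac{i \sqrt{5277335}}{70}$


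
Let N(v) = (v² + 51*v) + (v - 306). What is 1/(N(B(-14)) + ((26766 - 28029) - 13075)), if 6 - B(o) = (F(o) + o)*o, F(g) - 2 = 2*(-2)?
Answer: 1/21544 ≈ 4.6417e-5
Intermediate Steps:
F(g) = -2 (F(g) = 2 + 2*(-2) = 2 - 4 = -2)
B(o) = 6 - o*(-2 + o) (B(o) = 6 - (-2 + o)*o = 6 - o*(-2 + o))
N(v) = -306 + v² + 52*v (N(v) = (v² + 51*v) + (-306 + v) = -306 + v² + 52*v)
1/(N(B(-14)) + ((26766 - 28029) - 13075)) = 1/((-306 + (6 - 1*(-14)² + 2*(-14))² + 52*(6 - 1*(-14)² + 2*(-14))) + ((26766 - 28029) - 13075)) = 1/((-306 + (6 - 1*196 - 28)² + 52*(6 - 1*196 - 28)) + (-1263 - 13075)) = 1/((-306 + (6 - 196 - 28)² + 52*(6 - 196 - 28)) - 14338) = 1/((-306 + (-218)² + 52*(-218)) - 14338) = 1/((-306 + 47524 - 11336) - 14338) = 1/(35882 - 14338) = 1/21544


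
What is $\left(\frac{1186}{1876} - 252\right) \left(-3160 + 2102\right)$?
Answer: $\frac{124729207}{469} \approx 2.6595 \cdot 10^{5}$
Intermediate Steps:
$\left(\frac{1186}{1876} - 252\right) \left(-3160 + 2102\right) = \left(1186 \cdot \frac{1}{1876} - 252\right) \left(-1058\right) = \left(\frac{593}{938} - 252\right) \left(-1058\right) = \left(- \frac{235783}{938}\right) \left(-1058\right) = \frac{124729207}{469}$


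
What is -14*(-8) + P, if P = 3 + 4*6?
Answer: 139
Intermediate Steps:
P = 27 (P = 3 + 24 = 27)
-14*(-8) + P = -14*(-8) + 27 = 112 + 27 = 139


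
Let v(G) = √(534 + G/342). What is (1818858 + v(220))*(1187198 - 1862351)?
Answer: -1228007435274 - 900204*√108566/19 ≈ -1.2280e+12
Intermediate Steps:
v(G) = √(534 + G/342) (v(G) = √(534 + G*(1/342)) = √(534 + G/342))
(1818858 + v(220))*(1187198 - 1862351) = (1818858 + √(6939864 + 38*220)/114)*(1187198 - 1862351) = (1818858 + √(6939864 + 8360)/114)*(-675153) = (1818858 + √6948224/114)*(-675153) = (1818858 + (8*√108566)/114)*(-675153) = (1818858 + 4*√108566/57)*(-675153) = -1228007435274 - 900204*√108566/19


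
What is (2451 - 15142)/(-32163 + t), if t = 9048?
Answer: 12691/23115 ≈ 0.54904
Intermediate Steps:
(2451 - 15142)/(-32163 + t) = (2451 - 15142)/(-32163 + 9048) = -12691/(-23115) = -12691*(-1/23115) = 12691/23115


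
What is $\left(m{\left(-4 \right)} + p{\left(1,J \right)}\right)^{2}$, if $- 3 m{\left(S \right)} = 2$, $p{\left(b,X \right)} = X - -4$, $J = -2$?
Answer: $\frac{16}{9} \approx 1.7778$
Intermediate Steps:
$p{\left(b,X \right)} = 4 + X$ ($p{\left(b,X \right)} = X + 4 = 4 + X$)
$m{\left(S \right)} = - \frac{2}{3}$ ($m{\left(S \right)} = \left(- \frac{1}{3}\right) 2 = - \frac{2}{3}$)
$\left(m{\left(-4 \right)} + p{\left(1,J \right)}\right)^{2} = \left(- \frac{2}{3} + \left(4 - 2\right)\right)^{2} = \left(- \frac{2}{3} + 2\right)^{2} = \left(\frac{4}{3}\right)^{2} = \frac{16}{9}$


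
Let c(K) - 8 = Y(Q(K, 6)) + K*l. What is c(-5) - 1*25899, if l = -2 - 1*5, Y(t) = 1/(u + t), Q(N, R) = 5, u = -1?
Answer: -103423/4 ≈ -25856.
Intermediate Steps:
Y(t) = 1/(-1 + t)
l = -7 (l = -2 - 5 = -7)
c(K) = 33/4 - 7*K (c(K) = 8 + (1/(-1 + 5) + K*(-7)) = 8 + (1/4 - 7*K) = 8 + (¼ - 7*K) = 33/4 - 7*K)
c(-5) - 1*25899 = (33/4 - 7*(-5)) - 1*25899 = (33/4 + 35) - 25899 = 173/4 - 25899 = -103423/4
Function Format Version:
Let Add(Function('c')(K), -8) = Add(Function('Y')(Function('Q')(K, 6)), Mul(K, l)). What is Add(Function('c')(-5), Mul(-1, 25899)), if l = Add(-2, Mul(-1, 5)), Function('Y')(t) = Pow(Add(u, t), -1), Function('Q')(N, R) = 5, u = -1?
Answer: Rational(-103423, 4) ≈ -25856.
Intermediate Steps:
Function('Y')(t) = Pow(Add(-1, t), -1)
l = -7 (l = Add(-2, -5) = -7)
Function('c')(K) = Add(Rational(33, 4), Mul(-7, K)) (Function('c')(K) = Add(8, Add(Pow(Add(-1, 5), -1), Mul(K, -7))) = Add(8, Add(Pow(4, -1), Mul(-7, K))) = Add(8, Add(Rational(1, 4), Mul(-7, K))) = Add(Rational(33, 4), Mul(-7, K)))
Add(Function('c')(-5), Mul(-1, 25899)) = Add(Add(Rational(33, 4), Mul(-7, -5)), Mul(-1, 25899)) = Add(Add(Rational(33, 4), 35), -25899) = Add(Rational(173, 4), -25899) = Rational(-103423, 4)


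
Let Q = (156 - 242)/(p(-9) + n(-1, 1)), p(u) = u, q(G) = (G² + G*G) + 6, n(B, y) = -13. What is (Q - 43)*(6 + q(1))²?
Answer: -84280/11 ≈ -7661.8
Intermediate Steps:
q(G) = 6 + 2*G² (q(G) = (G² + G²) + 6 = 2*G² + 6 = 6 + 2*G²)
Q = 43/11 (Q = (156 - 242)/(-9 - 13) = -86/(-22) = -86*(-1/22) = 43/11 ≈ 3.9091)
(Q - 43)*(6 + q(1))² = (43/11 - 43)*(6 + (6 + 2*1²))² = -430*(6 + (6 + 2*1))²/11 = -430*(6 + (6 + 2))²/11 = -430*(6 + 8)²/11 = -430/11*14² = -430/11*196 = -84280/11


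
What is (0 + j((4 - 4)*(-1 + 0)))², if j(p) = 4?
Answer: 16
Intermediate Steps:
(0 + j((4 - 4)*(-1 + 0)))² = (0 + 4)² = 4² = 16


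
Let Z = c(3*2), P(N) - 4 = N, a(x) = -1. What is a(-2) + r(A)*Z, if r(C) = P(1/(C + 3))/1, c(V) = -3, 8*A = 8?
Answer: -55/4 ≈ -13.750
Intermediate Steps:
P(N) = 4 + N
A = 1 (A = (⅛)*8 = 1)
Z = -3
r(C) = 4 + 1/(3 + C) (r(C) = (4 + 1/(C + 3))/1 = (4 + 1/(3 + C))*1 = 4 + 1/(3 + C))
a(-2) + r(A)*Z = -1 + ((13 + 4*1)/(3 + 1))*(-3) = -1 + ((13 + 4)/4)*(-3) = -1 + ((¼)*17)*(-3) = -1 + (17/4)*(-3) = -1 - 51/4 = -55/4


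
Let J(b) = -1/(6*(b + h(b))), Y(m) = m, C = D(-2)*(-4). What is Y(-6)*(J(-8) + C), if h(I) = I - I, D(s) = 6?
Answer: 1151/8 ≈ 143.88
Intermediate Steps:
h(I) = 0
C = -24 (C = 6*(-4) = -24)
J(b) = -1/(6*b) (J(b) = -1/(6*(b + 0)) = -1/(6*b))
Y(-6)*(J(-8) + C) = -6*(-⅙/(-8) - 24) = -6*(-⅙*(-⅛) - 24) = -6*(1/48 - 24) = -6*(-1151/48) = 1151/8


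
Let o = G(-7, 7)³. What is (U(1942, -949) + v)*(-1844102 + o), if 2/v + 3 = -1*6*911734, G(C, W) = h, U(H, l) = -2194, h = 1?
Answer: 22133034747608960/5470407 ≈ 4.0460e+9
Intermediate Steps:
G(C, W) = 1
v = -2/5470407 (v = 2/(-3 - 1*6*911734) = 2/(-3 - 6*911734) = 2/(-3 - 5470404) = 2/(-5470407) = 2*(-1/5470407) = -2/5470407 ≈ -3.6560e-7)
o = 1 (o = 1³ = 1)
(U(1942, -949) + v)*(-1844102 + o) = (-2194 - 2/5470407)*(-1844102 + 1) = -12002072960/5470407*(-1844101) = 22133034747608960/5470407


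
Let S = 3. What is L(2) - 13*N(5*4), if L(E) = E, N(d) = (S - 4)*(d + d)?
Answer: 522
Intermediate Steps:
N(d) = -2*d (N(d) = (3 - 4)*(d + d) = -2*d)
L(2) - 13*N(5*4) = 2 - (-26)*5*4 = 2 - (-26)*20 = 2 - 13*(-40) = 2 + 520 = 522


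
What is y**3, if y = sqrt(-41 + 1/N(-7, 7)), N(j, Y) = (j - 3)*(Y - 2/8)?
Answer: -38759*I*sqrt(1695)/6075 ≈ -262.67*I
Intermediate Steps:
N(j, Y) = (-3 + j)*(-1/4 + Y) (N(j, Y) = (-3 + j)*(Y - 2*1/8) = (-3 + j)*(Y - 1/4) = (-3 + j)*(-1/4 + Y))
y = 7*I*sqrt(1695)/45 (y = sqrt(-41 + 1/(3/4 - 3*7 - 1/4*(-7) + 7*(-7))) = sqrt(-41 + 1/(3/4 - 21 + 7/4 - 49)) = sqrt(-41 + 1/(-135/2)) = sqrt(-41 - 2/135) = sqrt(-5537/135) = 7*I*sqrt(1695)/45 ≈ 6.4043*I)
y**3 = (7*I*sqrt(1695)/45)**3 = -38759*I*sqrt(1695)/6075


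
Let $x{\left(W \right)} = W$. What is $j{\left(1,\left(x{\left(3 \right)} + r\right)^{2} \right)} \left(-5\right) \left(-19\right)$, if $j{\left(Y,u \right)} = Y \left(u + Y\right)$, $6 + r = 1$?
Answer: $475$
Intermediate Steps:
$r = -5$ ($r = -6 + 1 = -5$)
$j{\left(Y,u \right)} = Y \left(Y + u\right)$
$j{\left(1,\left(x{\left(3 \right)} + r\right)^{2} \right)} \left(-5\right) \left(-19\right) = 1 \left(1 + \left(3 - 5\right)^{2}\right) \left(-5\right) \left(-19\right) = 1 \left(1 + \left(-2\right)^{2}\right) \left(-5\right) \left(-19\right) = 1 \left(1 + 4\right) \left(-5\right) \left(-19\right) = 1 \cdot 5 \left(-5\right) \left(-19\right) = 5 \left(-5\right) \left(-19\right) = \left(-25\right) \left(-19\right) = 475$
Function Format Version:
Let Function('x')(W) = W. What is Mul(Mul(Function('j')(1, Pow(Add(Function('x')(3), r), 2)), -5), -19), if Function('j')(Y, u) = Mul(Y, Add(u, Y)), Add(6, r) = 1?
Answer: 475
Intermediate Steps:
r = -5 (r = Add(-6, 1) = -5)
Function('j')(Y, u) = Mul(Y, Add(Y, u))
Mul(Mul(Function('j')(1, Pow(Add(Function('x')(3), r), 2)), -5), -19) = Mul(Mul(Mul(1, Add(1, Pow(Add(3, -5), 2))), -5), -19) = Mul(Mul(Mul(1, Add(1, Pow(-2, 2))), -5), -19) = Mul(Mul(Mul(1, Add(1, 4)), -5), -19) = Mul(Mul(Mul(1, 5), -5), -19) = Mul(Mul(5, -5), -19) = Mul(-25, -19) = 475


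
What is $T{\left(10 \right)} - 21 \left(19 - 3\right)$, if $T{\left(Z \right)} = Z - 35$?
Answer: $-361$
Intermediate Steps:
$T{\left(Z \right)} = -35 + Z$
$T{\left(10 \right)} - 21 \left(19 - 3\right) = \left(-35 + 10\right) - 21 \left(19 - 3\right) = -25 - 336 = -361$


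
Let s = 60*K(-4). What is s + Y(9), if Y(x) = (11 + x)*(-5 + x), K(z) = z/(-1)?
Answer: 320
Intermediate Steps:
K(z) = -z (K(z) = z*(-1) = -z)
Y(x) = (-5 + x)*(11 + x)
s = 240 (s = 60*(-1*(-4)) = 60*4 = 240)
s + Y(9) = 240 + (-55 + 9² + 6*9) = 240 + (-55 + 81 + 54) = 240 + 80 = 320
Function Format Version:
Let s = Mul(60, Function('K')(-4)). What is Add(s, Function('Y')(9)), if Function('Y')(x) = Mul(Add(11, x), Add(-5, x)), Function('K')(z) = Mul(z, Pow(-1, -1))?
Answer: 320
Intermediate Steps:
Function('K')(z) = Mul(-1, z) (Function('K')(z) = Mul(z, -1) = Mul(-1, z))
Function('Y')(x) = Mul(Add(-5, x), Add(11, x))
s = 240 (s = Mul(60, Mul(-1, -4)) = Mul(60, 4) = 240)
Add(s, Function('Y')(9)) = Add(240, Add(-55, Pow(9, 2), Mul(6, 9))) = Add(240, Add(-55, 81, 54)) = Add(240, 80) = 320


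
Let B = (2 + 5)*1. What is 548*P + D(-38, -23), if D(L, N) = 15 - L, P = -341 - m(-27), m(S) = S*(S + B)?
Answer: -482735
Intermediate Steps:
B = 7 (B = 7*1 = 7)
m(S) = S*(7 + S) (m(S) = S*(S + 7) = S*(7 + S))
P = -881 (P = -341 - (-27)*(7 - 27) = -341 - (-27)*(-20) = -341 - 1*540 = -341 - 540 = -881)
548*P + D(-38, -23) = 548*(-881) + (15 - 1*(-38)) = -482788 + (15 + 38) = -482788 + 53 = -482735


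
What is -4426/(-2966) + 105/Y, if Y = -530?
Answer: 203435/157198 ≈ 1.2941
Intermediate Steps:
-4426/(-2966) + 105/Y = -4426/(-2966) + 105/(-530) = -4426*(-1/2966) + 105*(-1/530) = 2213/1483 - 21/106 = 203435/157198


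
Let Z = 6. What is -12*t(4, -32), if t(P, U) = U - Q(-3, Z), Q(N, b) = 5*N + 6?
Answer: 276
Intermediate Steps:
Q(N, b) = 6 + 5*N
t(P, U) = 9 + U (t(P, U) = U - (6 + 5*(-3)) = U - (6 - 15) = U - 1*(-9) = U + 9 = 9 + U)
-12*t(4, -32) = -12*(9 - 32) = -12*(-23) = 276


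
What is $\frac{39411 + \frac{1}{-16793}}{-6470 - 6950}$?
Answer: $- \frac{330914461}{112681030} \approx -2.9367$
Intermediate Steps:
$\frac{39411 + \frac{1}{-16793}}{-6470 - 6950} = \frac{39411 - \frac{1}{16793}}{-13420} = \frac{661828922}{16793} \left(- \frac{1}{13420}\right) = - \frac{330914461}{112681030}$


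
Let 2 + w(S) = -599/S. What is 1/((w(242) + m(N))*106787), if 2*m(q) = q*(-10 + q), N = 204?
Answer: 242/511254829431 ≈ 4.7334e-10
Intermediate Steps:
m(q) = q*(-10 + q)/2 (m(q) = (q*(-10 + q))/2 = q*(-10 + q)/2)
w(S) = -2 - 599/S
1/((w(242) + m(N))*106787) = 1/((-2 - 599/242) + (1/2)*204*(-10 + 204)*106787) = (1/106787)/((-2 - 599*1/242) + (1/2)*204*194) = (1/106787)/((-2 - 599/242) + 19788) = (1/106787)/(-1083/242 + 19788) = (1/106787)/(4787613/242) = (242/4787613)*(1/106787) = 242/511254829431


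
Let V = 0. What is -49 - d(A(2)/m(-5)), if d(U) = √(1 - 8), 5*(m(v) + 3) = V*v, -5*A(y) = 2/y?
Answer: -49 - I*√7 ≈ -49.0 - 2.6458*I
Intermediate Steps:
A(y) = -2/(5*y)
m(v) = -3 (m(v) = -3 + (0*v)/5 = -3 + (⅕)*0 = -3 + 0 = -3)
d(U) = I*√7 (d(U) = √(-7) = I*√7)
-49 - d(A(2)/m(-5)) = -49 - I*√7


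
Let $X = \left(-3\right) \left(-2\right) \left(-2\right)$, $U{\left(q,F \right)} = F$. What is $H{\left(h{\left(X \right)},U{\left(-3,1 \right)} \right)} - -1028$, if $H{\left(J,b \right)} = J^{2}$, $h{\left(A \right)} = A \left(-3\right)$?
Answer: $2324$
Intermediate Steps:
$X = -12$ ($X = 6 \left(-2\right) = -12$)
$h{\left(A \right)} = - 3 A$
$H{\left(h{\left(X \right)},U{\left(-3,1 \right)} \right)} - -1028 = \left(\left(-3\right) \left(-12\right)\right)^{2} - -1028 = 36^{2} + 1028 = 1296 + 1028 = 2324$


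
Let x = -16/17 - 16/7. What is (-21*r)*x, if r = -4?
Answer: -4608/17 ≈ -271.06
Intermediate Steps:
x = -384/119 (x = -16*1/17 - 16*⅐ = -16/17 - 16/7 = -384/119 ≈ -3.2269)
(-21*r)*x = -21*(-4)*(-384/119) = 84*(-384/119) = -4608/17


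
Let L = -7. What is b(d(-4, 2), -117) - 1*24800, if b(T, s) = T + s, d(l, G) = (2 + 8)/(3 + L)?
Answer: -49839/2 ≈ -24920.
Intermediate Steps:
d(l, G) = -5/2 (d(l, G) = (2 + 8)/(3 - 7) = 10/(-4) = 10*(-¼) = -5/2)
b(d(-4, 2), -117) - 1*24800 = (-5/2 - 117) - 1*24800 = -239/2 - 24800 = -49839/2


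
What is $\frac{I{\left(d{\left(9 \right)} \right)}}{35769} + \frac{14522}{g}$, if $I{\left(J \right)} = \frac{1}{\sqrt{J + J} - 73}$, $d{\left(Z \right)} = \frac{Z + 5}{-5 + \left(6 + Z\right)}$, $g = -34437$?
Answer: $- \frac{4611050149421}{10934484899481} - \frac{\sqrt{70}}{952564239} \approx -0.4217$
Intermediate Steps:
$d{\left(Z \right)} = \frac{5 + Z}{1 + Z}$
$I{\left(J \right)} = \frac{1}{-73 + \sqrt{2} \sqrt{J}}$ ($I{\left(J \right)} = \frac{1}{\sqrt{2 J} - 73} = \frac{1}{\sqrt{2} \sqrt{J} - 73} = \frac{1}{-73 + \sqrt{2} \sqrt{J}}$)
$\frac{I{\left(d{\left(9 \right)} \right)}}{35769} + \frac{14522}{g} = \frac{1}{\left(-73 + \sqrt{2} \sqrt{\frac{5 + 9}{1 + 9}}\right) 35769} + \frac{14522}{-34437} = \frac{1}{-73 + \sqrt{2} \sqrt{\frac{1}{10} \cdot 14}} \cdot \frac{1}{35769} + 14522 \left(- \frac{1}{34437}\right) = \frac{1}{-73 + \sqrt{2} \sqrt{\frac{1}{10} \cdot 14}} \cdot \frac{1}{35769} - \frac{14522}{34437} = \frac{1}{-73 + \sqrt{2} \sqrt{\frac{7}{5}}} \cdot \frac{1}{35769} - \frac{14522}{34437} = \frac{1}{-73 + \sqrt{2} \frac{\sqrt{35}}{5}} \cdot \frac{1}{35769} - \frac{14522}{34437} = \frac{1}{-73 + \frac{\sqrt{70}}{5}} \cdot \frac{1}{35769} - \frac{14522}{34437} = \frac{1}{35769 \left(-73 + \frac{\sqrt{70}}{5}\right)} - \frac{14522}{34437} = - \frac{14522}{34437} + \frac{1}{35769 \left(-73 + \frac{\sqrt{70}}{5}\right)}$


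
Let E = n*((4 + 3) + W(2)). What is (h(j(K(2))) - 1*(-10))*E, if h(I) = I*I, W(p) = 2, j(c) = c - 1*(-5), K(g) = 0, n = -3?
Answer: -945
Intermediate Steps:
j(c) = 5 + c (j(c) = c + 5 = 5 + c)
h(I) = I²
E = -27 (E = -3*((4 + 3) + 2) = -3*(7 + 2) = -3*9 = -27)
(h(j(K(2))) - 1*(-10))*E = ((5 + 0)² - 1*(-10))*(-27) = (5² + 10)*(-27) = (25 + 10)*(-27) = 35*(-27) = -945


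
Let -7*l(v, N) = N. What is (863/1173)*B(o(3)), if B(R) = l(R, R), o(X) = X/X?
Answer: -863/8211 ≈ -0.10510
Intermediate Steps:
l(v, N) = -N/7
o(X) = 1
B(R) = -R/7
(863/1173)*B(o(3)) = (863/1173)*(-⅐*1) = (863*(1/1173))*(-⅐) = (863/1173)*(-⅐) = -863/8211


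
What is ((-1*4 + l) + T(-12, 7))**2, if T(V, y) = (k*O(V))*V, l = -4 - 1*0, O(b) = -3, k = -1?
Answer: 1936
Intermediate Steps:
l = -4 (l = -4 + 0 = -4)
T(V, y) = 3*V (T(V, y) = (-1*(-3))*V = 3*V)
((-1*4 + l) + T(-12, 7))**2 = ((-1*4 - 4) + 3*(-12))**2 = ((-4 - 4) - 36)**2 = (-8 - 36)**2 = (-44)**2 = 1936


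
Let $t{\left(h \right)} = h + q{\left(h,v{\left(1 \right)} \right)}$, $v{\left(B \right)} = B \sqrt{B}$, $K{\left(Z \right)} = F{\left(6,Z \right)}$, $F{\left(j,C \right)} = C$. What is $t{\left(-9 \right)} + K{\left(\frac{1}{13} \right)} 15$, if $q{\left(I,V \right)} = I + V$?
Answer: $- \frac{206}{13} \approx -15.846$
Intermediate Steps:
$K{\left(Z \right)} = Z$
$v{\left(B \right)} = B^{\frac{3}{2}}$
$t{\left(h \right)} = 1 + 2 h$ ($t{\left(h \right)} = h + \left(h + 1^{\frac{3}{2}}\right) = h + \left(h + 1\right) = h + \left(1 + h\right) = 1 + 2 h$)
$t{\left(-9 \right)} + K{\left(\frac{1}{13} \right)} 15 = \left(1 + 2 \left(-9\right)\right) + \frac{1}{13} \cdot 15 = \left(1 - 18\right) + \frac{1}{13} \cdot 15 = -17 + \frac{15}{13} = - \frac{206}{13}$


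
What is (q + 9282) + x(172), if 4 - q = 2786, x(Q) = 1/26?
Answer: 169001/26 ≈ 6500.0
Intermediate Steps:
x(Q) = 1/26
q = -2782 (q = 4 - 1*2786 = 4 - 2786 = -2782)
(q + 9282) + x(172) = (-2782 + 9282) + 1/26 = 6500 + 1/26 = 169001/26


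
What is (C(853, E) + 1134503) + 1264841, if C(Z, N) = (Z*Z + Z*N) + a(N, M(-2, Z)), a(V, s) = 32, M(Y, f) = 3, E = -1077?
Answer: 2208304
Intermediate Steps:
C(Z, N) = 32 + Z² + N*Z (C(Z, N) = (Z*Z + Z*N) + 32 = (Z² + N*Z) + 32 = 32 + Z² + N*Z)
(C(853, E) + 1134503) + 1264841 = ((32 + 853² - 1077*853) + 1134503) + 1264841 = ((32 + 727609 - 918681) + 1134503) + 1264841 = (-191040 + 1134503) + 1264841 = 943463 + 1264841 = 2208304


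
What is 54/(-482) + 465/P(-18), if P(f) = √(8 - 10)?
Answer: -27/241 - 465*I*√2/2 ≈ -0.11203 - 328.8*I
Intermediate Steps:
P(f) = I*√2 (P(f) = √(-2) = I*√2)
54/(-482) + 465/P(-18) = 54/(-482) + 465/((I*√2)) = 54*(-1/482) + 465*(-I*√2/2) = -27/241 - 465*I*√2/2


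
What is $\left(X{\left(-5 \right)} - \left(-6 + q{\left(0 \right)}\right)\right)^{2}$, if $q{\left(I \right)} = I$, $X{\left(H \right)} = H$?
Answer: $1$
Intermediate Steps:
$\left(X{\left(-5 \right)} - \left(-6 + q{\left(0 \right)}\right)\right)^{2} = \left(-5 + \left(6 - 0\right)\right)^{2} = \left(-5 + \left(6 + 0\right)\right)^{2} = \left(-5 + 6\right)^{2} = 1^{2} = 1$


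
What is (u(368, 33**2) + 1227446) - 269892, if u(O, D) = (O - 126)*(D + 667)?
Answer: 1382506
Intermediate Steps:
u(O, D) = (-126 + O)*(667 + D)
(u(368, 33**2) + 1227446) - 269892 = ((-84042 - 126*33**2 + 667*368 + 33**2*368) + 1227446) - 269892 = ((-84042 - 126*1089 + 245456 + 1089*368) + 1227446) - 269892 = ((-84042 - 137214 + 245456 + 400752) + 1227446) - 269892 = (424952 + 1227446) - 269892 = 1652398 - 269892 = 1382506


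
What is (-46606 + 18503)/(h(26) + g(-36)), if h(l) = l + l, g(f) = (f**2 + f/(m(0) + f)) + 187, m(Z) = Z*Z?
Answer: -28103/1536 ≈ -18.296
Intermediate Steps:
m(Z) = Z**2
g(f) = 188 + f**2 (g(f) = (f**2 + f/(0**2 + f)) + 187 = (f**2 + f/(0 + f)) + 187 = (f**2 + f/f) + 187 = (f**2 + 1) + 187 = (1 + f**2) + 187 = 188 + f**2)
h(l) = 2*l
(-46606 + 18503)/(h(26) + g(-36)) = (-46606 + 18503)/(2*26 + (188 + (-36)**2)) = -28103/(52 + (188 + 1296)) = -28103/(52 + 1484) = -28103/1536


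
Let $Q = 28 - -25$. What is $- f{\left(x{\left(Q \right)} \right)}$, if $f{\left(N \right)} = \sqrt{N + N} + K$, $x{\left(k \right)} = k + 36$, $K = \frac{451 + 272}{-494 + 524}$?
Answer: $- \frac{241}{10} - \sqrt{178} \approx -37.442$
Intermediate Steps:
$Q = 53$ ($Q = 28 + 25 = 53$)
$K = \frac{241}{10}$ ($K = \frac{723}{30} = 723 \cdot \frac{1}{30} = \frac{241}{10} \approx 24.1$)
$x{\left(k \right)} = 36 + k$
$f{\left(N \right)} = \frac{241}{10} + \sqrt{2} \sqrt{N}$ ($f{\left(N \right)} = \sqrt{N + N} + \frac{241}{10} = \sqrt{2 N} + \frac{241}{10} = \sqrt{2} \sqrt{N} + \frac{241}{10} = \frac{241}{10} + \sqrt{2} \sqrt{N}$)
$- f{\left(x{\left(Q \right)} \right)} = - (\frac{241}{10} + \sqrt{2} \sqrt{36 + 53}) = - (\frac{241}{10} + \sqrt{2} \sqrt{89}) = - (\frac{241}{10} + \sqrt{178}) = - \frac{241}{10} - \sqrt{178}$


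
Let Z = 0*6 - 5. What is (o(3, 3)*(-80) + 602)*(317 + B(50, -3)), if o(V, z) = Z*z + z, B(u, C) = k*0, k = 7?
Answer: 495154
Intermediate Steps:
Z = -5 (Z = 0 - 5 = -5)
B(u, C) = 0 (B(u, C) = 7*0 = 0)
o(V, z) = -4*z (o(V, z) = -5*z + z = -4*z)
(o(3, 3)*(-80) + 602)*(317 + B(50, -3)) = (-4*3*(-80) + 602)*(317 + 0) = (-12*(-80) + 602)*317 = (960 + 602)*317 = 1562*317 = 495154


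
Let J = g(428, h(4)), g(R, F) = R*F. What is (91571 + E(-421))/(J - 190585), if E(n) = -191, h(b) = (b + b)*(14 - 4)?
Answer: -6092/10423 ≈ -0.58448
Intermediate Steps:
h(b) = 20*b (h(b) = (2*b)*10 = 20*b)
g(R, F) = F*R
J = 34240 (J = (20*4)*428 = 80*428 = 34240)
(91571 + E(-421))/(J - 190585) = (91571 - 191)/(34240 - 190585) = 91380/(-156345) = 91380*(-1/156345) = -6092/10423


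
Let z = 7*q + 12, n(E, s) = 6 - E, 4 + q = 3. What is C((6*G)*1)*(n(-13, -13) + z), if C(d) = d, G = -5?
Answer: -720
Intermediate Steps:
q = -1 (q = -4 + 3 = -1)
z = 5 (z = 7*(-1) + 12 = -7 + 12 = 5)
C((6*G)*1)*(n(-13, -13) + z) = ((6*(-5))*1)*((6 - 1*(-13)) + 5) = (-30*1)*((6 + 13) + 5) = -30*(19 + 5) = -30*24 = -720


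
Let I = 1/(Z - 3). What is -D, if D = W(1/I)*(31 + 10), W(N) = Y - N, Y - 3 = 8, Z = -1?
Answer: -615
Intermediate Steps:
Y = 11 (Y = 3 + 8 = 11)
I = -¼ (I = 1/(-1 - 3) = 1/(-4) = -¼ ≈ -0.25000)
W(N) = 11 - N
D = 615 (D = (11 - 1/(-¼))*(31 + 10) = (11 - 1*(-4))*41 = (11 + 4)*41 = 15*41 = 615)
-D = -1*615 = -615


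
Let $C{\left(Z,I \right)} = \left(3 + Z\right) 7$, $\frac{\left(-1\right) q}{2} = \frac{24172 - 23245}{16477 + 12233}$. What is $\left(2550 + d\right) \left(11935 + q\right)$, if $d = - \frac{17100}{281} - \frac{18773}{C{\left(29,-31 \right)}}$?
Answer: $\frac{1441057110642157}{50197840} \approx 2.8708 \cdot 10^{7}$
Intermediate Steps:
$q = - \frac{103}{1595}$ ($q = - 2 \frac{24172 - 23245}{16477 + 12233} = - 2 \cdot \frac{927}{28710} = - 2 \cdot 927 \cdot \frac{1}{28710} = \left(-2\right) \frac{103}{3190} = - \frac{103}{1595} \approx -0.064577$)
$C{\left(Z,I \right)} = 21 + 7 Z$
$d = - \frac{9105613}{62944}$ ($d = - \frac{17100}{281} - \frac{18773}{21 + 7 \cdot 29} = \left(-17100\right) \frac{1}{281} - \frac{18773}{21 + 203} = - \frac{17100}{281} - \frac{18773}{224} = - \frac{9105613}{62944} \approx -144.66$)
$\left(2550 + d\right) \left(11935 + q\right) = \left(2550 - \frac{9105613}{62944}\right) \left(11935 - \frac{103}{1595}\right) = \frac{151401587}{62944} \cdot \frac{19036222}{1595} = \frac{1441057110642157}{50197840}$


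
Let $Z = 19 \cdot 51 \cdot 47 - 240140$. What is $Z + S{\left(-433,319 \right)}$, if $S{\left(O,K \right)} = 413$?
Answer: $-194184$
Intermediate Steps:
$Z = -194597$ ($Z = 969 \cdot 47 - 240140 = 45543 - 240140 = -194597$)
$Z + S{\left(-433,319 \right)} = -194597 + 413 = -194184$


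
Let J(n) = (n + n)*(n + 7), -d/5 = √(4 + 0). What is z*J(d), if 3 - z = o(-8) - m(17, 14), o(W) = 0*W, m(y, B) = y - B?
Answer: 360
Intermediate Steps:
d = -10 (d = -5*√(4 + 0) = -5*√4 = -5*2 = -10)
o(W) = 0
J(n) = 2*n*(7 + n) (J(n) = (2*n)*(7 + n) = 2*n*(7 + n))
z = 6 (z = 3 - (0 - (17 - 1*14)) = 3 - (0 - (17 - 14)) = 3 - (0 - 1*3) = 3 - (0 - 3) = 3 - 1*(-3) = 3 + 3 = 6)
z*J(d) = 6*(2*(-10)*(7 - 10)) = 6*(2*(-10)*(-3)) = 6*60 = 360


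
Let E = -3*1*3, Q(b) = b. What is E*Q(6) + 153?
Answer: 99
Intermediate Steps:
E = -9 (E = -3*3 = -9)
E*Q(6) + 153 = -9*6 + 153 = -54 + 153 = 99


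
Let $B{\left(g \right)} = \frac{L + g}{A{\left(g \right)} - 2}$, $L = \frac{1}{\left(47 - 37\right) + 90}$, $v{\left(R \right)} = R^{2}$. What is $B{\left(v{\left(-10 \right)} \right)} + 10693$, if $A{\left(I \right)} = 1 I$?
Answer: $\frac{104801401}{9800} \approx 10694.0$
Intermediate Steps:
$A{\left(I \right)} = I$
$L = \frac{1}{100}$ ($L = \frac{1}{\left(47 - 37\right) + 90} = \frac{1}{10 + 90} = \frac{1}{100} \approx 0.01$)
$B{\left(g \right)} = \frac{\frac{1}{100} + g}{-2 + g}$ ($B{\left(g \right)} = \frac{\frac{1}{100} + g}{g - 2} = \frac{\frac{1}{100} + g}{-2 + g}$)
$B{\left(v{\left(-10 \right)} \right)} + 10693 = \frac{\frac{1}{100} + \left(-10\right)^{2}}{-2 + \left(-10\right)^{2}} + 10693 = \frac{\frac{1}{100} + 100}{-2 + 100} + 10693 = \frac{1}{98} \cdot \frac{10001}{100} + 10693 = \frac{10001}{9800} + 10693 = \frac{104801401}{9800}$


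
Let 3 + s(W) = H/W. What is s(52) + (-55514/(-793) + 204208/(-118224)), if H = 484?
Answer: 437031665/5859477 ≈ 74.585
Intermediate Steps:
s(W) = -3 + 484/W
s(52) + (-55514/(-793) + 204208/(-118224)) = (-3 + 484/52) + (-55514/(-793) + 204208/(-118224)) = (-3 + 484*(1/52)) + (-55514*(-1/793) + 204208*(-1/118224)) = (-3 + 121/13) + (55514/793 - 12763/7389) = 82/13 + 400071887/5859477 = 437031665/5859477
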